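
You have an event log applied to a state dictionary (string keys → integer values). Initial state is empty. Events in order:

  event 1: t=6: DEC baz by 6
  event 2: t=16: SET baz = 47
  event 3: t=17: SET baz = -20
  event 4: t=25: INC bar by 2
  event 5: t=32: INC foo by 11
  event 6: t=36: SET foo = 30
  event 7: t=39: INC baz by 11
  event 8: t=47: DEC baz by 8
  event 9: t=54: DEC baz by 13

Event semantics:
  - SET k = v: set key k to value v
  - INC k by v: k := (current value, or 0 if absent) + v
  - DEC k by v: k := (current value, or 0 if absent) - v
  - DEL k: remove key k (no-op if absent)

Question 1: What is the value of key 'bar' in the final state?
Track key 'bar' through all 9 events:
  event 1 (t=6: DEC baz by 6): bar unchanged
  event 2 (t=16: SET baz = 47): bar unchanged
  event 3 (t=17: SET baz = -20): bar unchanged
  event 4 (t=25: INC bar by 2): bar (absent) -> 2
  event 5 (t=32: INC foo by 11): bar unchanged
  event 6 (t=36: SET foo = 30): bar unchanged
  event 7 (t=39: INC baz by 11): bar unchanged
  event 8 (t=47: DEC baz by 8): bar unchanged
  event 9 (t=54: DEC baz by 13): bar unchanged
Final: bar = 2

Answer: 2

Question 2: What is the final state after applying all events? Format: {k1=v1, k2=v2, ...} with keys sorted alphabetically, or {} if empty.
Answer: {bar=2, baz=-30, foo=30}

Derivation:
  after event 1 (t=6: DEC baz by 6): {baz=-6}
  after event 2 (t=16: SET baz = 47): {baz=47}
  after event 3 (t=17: SET baz = -20): {baz=-20}
  after event 4 (t=25: INC bar by 2): {bar=2, baz=-20}
  after event 5 (t=32: INC foo by 11): {bar=2, baz=-20, foo=11}
  after event 6 (t=36: SET foo = 30): {bar=2, baz=-20, foo=30}
  after event 7 (t=39: INC baz by 11): {bar=2, baz=-9, foo=30}
  after event 8 (t=47: DEC baz by 8): {bar=2, baz=-17, foo=30}
  after event 9 (t=54: DEC baz by 13): {bar=2, baz=-30, foo=30}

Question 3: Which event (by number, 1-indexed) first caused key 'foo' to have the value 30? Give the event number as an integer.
Answer: 6

Derivation:
Looking for first event where foo becomes 30:
  event 5: foo = 11
  event 6: foo 11 -> 30  <-- first match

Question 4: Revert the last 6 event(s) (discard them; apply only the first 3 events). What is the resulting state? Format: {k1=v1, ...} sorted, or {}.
Keep first 3 events (discard last 6):
  after event 1 (t=6: DEC baz by 6): {baz=-6}
  after event 2 (t=16: SET baz = 47): {baz=47}
  after event 3 (t=17: SET baz = -20): {baz=-20}

Answer: {baz=-20}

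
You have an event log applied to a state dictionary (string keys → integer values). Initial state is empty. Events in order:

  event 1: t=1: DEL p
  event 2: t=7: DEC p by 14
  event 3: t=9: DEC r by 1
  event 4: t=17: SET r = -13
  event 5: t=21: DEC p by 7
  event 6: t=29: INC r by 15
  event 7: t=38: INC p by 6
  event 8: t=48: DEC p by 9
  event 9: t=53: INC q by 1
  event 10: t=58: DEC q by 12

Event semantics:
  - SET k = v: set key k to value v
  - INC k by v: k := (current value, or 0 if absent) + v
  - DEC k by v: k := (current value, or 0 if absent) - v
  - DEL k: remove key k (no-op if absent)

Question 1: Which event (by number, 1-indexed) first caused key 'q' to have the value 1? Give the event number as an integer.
Answer: 9

Derivation:
Looking for first event where q becomes 1:
  event 9: q (absent) -> 1  <-- first match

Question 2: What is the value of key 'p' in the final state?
Answer: -24

Derivation:
Track key 'p' through all 10 events:
  event 1 (t=1: DEL p): p (absent) -> (absent)
  event 2 (t=7: DEC p by 14): p (absent) -> -14
  event 3 (t=9: DEC r by 1): p unchanged
  event 4 (t=17: SET r = -13): p unchanged
  event 5 (t=21: DEC p by 7): p -14 -> -21
  event 6 (t=29: INC r by 15): p unchanged
  event 7 (t=38: INC p by 6): p -21 -> -15
  event 8 (t=48: DEC p by 9): p -15 -> -24
  event 9 (t=53: INC q by 1): p unchanged
  event 10 (t=58: DEC q by 12): p unchanged
Final: p = -24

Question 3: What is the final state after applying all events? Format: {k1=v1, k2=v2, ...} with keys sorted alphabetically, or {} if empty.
Answer: {p=-24, q=-11, r=2}

Derivation:
  after event 1 (t=1: DEL p): {}
  after event 2 (t=7: DEC p by 14): {p=-14}
  after event 3 (t=9: DEC r by 1): {p=-14, r=-1}
  after event 4 (t=17: SET r = -13): {p=-14, r=-13}
  after event 5 (t=21: DEC p by 7): {p=-21, r=-13}
  after event 6 (t=29: INC r by 15): {p=-21, r=2}
  after event 7 (t=38: INC p by 6): {p=-15, r=2}
  after event 8 (t=48: DEC p by 9): {p=-24, r=2}
  after event 9 (t=53: INC q by 1): {p=-24, q=1, r=2}
  after event 10 (t=58: DEC q by 12): {p=-24, q=-11, r=2}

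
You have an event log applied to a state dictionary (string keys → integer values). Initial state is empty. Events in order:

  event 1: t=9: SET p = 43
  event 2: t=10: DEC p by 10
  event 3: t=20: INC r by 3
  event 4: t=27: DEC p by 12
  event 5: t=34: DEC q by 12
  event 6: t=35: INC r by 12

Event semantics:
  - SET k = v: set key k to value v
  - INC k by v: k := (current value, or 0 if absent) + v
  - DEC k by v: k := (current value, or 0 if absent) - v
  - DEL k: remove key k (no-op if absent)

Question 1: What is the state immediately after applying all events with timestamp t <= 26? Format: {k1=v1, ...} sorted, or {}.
Answer: {p=33, r=3}

Derivation:
Apply events with t <= 26 (3 events):
  after event 1 (t=9: SET p = 43): {p=43}
  after event 2 (t=10: DEC p by 10): {p=33}
  after event 3 (t=20: INC r by 3): {p=33, r=3}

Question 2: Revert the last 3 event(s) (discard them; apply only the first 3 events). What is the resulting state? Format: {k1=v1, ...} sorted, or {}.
Keep first 3 events (discard last 3):
  after event 1 (t=9: SET p = 43): {p=43}
  after event 2 (t=10: DEC p by 10): {p=33}
  after event 3 (t=20: INC r by 3): {p=33, r=3}

Answer: {p=33, r=3}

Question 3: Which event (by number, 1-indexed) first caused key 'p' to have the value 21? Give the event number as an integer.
Answer: 4

Derivation:
Looking for first event where p becomes 21:
  event 1: p = 43
  event 2: p = 33
  event 3: p = 33
  event 4: p 33 -> 21  <-- first match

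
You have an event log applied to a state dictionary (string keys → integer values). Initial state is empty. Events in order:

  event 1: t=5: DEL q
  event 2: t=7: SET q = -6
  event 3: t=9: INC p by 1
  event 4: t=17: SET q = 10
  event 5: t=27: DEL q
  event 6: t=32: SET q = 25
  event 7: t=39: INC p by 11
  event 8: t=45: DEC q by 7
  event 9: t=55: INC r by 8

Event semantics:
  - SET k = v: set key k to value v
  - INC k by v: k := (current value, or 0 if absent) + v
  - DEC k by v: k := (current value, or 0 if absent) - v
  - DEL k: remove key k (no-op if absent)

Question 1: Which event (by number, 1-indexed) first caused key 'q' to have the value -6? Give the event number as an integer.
Answer: 2

Derivation:
Looking for first event where q becomes -6:
  event 2: q (absent) -> -6  <-- first match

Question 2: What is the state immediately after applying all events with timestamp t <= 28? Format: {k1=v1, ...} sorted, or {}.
Apply events with t <= 28 (5 events):
  after event 1 (t=5: DEL q): {}
  after event 2 (t=7: SET q = -6): {q=-6}
  after event 3 (t=9: INC p by 1): {p=1, q=-6}
  after event 4 (t=17: SET q = 10): {p=1, q=10}
  after event 5 (t=27: DEL q): {p=1}

Answer: {p=1}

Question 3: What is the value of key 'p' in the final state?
Answer: 12

Derivation:
Track key 'p' through all 9 events:
  event 1 (t=5: DEL q): p unchanged
  event 2 (t=7: SET q = -6): p unchanged
  event 3 (t=9: INC p by 1): p (absent) -> 1
  event 4 (t=17: SET q = 10): p unchanged
  event 5 (t=27: DEL q): p unchanged
  event 6 (t=32: SET q = 25): p unchanged
  event 7 (t=39: INC p by 11): p 1 -> 12
  event 8 (t=45: DEC q by 7): p unchanged
  event 9 (t=55: INC r by 8): p unchanged
Final: p = 12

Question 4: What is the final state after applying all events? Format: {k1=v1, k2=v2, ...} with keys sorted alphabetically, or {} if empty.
Answer: {p=12, q=18, r=8}

Derivation:
  after event 1 (t=5: DEL q): {}
  after event 2 (t=7: SET q = -6): {q=-6}
  after event 3 (t=9: INC p by 1): {p=1, q=-6}
  after event 4 (t=17: SET q = 10): {p=1, q=10}
  after event 5 (t=27: DEL q): {p=1}
  after event 6 (t=32: SET q = 25): {p=1, q=25}
  after event 7 (t=39: INC p by 11): {p=12, q=25}
  after event 8 (t=45: DEC q by 7): {p=12, q=18}
  after event 9 (t=55: INC r by 8): {p=12, q=18, r=8}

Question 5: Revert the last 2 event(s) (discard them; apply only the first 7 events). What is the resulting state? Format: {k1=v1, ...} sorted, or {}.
Answer: {p=12, q=25}

Derivation:
Keep first 7 events (discard last 2):
  after event 1 (t=5: DEL q): {}
  after event 2 (t=7: SET q = -6): {q=-6}
  after event 3 (t=9: INC p by 1): {p=1, q=-6}
  after event 4 (t=17: SET q = 10): {p=1, q=10}
  after event 5 (t=27: DEL q): {p=1}
  after event 6 (t=32: SET q = 25): {p=1, q=25}
  after event 7 (t=39: INC p by 11): {p=12, q=25}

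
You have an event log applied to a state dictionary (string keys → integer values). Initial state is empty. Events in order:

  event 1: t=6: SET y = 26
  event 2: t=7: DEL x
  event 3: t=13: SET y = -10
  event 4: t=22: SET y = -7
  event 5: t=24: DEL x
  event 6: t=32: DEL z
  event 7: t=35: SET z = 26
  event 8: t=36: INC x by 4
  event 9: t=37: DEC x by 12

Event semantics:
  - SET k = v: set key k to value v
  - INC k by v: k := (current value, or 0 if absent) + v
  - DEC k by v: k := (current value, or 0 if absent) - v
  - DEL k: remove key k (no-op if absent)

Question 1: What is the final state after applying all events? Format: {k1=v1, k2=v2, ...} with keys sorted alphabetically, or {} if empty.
  after event 1 (t=6: SET y = 26): {y=26}
  after event 2 (t=7: DEL x): {y=26}
  after event 3 (t=13: SET y = -10): {y=-10}
  after event 4 (t=22: SET y = -7): {y=-7}
  after event 5 (t=24: DEL x): {y=-7}
  after event 6 (t=32: DEL z): {y=-7}
  after event 7 (t=35: SET z = 26): {y=-7, z=26}
  after event 8 (t=36: INC x by 4): {x=4, y=-7, z=26}
  after event 9 (t=37: DEC x by 12): {x=-8, y=-7, z=26}

Answer: {x=-8, y=-7, z=26}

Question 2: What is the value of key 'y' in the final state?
Answer: -7

Derivation:
Track key 'y' through all 9 events:
  event 1 (t=6: SET y = 26): y (absent) -> 26
  event 2 (t=7: DEL x): y unchanged
  event 3 (t=13: SET y = -10): y 26 -> -10
  event 4 (t=22: SET y = -7): y -10 -> -7
  event 5 (t=24: DEL x): y unchanged
  event 6 (t=32: DEL z): y unchanged
  event 7 (t=35: SET z = 26): y unchanged
  event 8 (t=36: INC x by 4): y unchanged
  event 9 (t=37: DEC x by 12): y unchanged
Final: y = -7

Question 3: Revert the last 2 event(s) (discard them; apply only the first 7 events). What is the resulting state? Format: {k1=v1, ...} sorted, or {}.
Keep first 7 events (discard last 2):
  after event 1 (t=6: SET y = 26): {y=26}
  after event 2 (t=7: DEL x): {y=26}
  after event 3 (t=13: SET y = -10): {y=-10}
  after event 4 (t=22: SET y = -7): {y=-7}
  after event 5 (t=24: DEL x): {y=-7}
  after event 6 (t=32: DEL z): {y=-7}
  after event 7 (t=35: SET z = 26): {y=-7, z=26}

Answer: {y=-7, z=26}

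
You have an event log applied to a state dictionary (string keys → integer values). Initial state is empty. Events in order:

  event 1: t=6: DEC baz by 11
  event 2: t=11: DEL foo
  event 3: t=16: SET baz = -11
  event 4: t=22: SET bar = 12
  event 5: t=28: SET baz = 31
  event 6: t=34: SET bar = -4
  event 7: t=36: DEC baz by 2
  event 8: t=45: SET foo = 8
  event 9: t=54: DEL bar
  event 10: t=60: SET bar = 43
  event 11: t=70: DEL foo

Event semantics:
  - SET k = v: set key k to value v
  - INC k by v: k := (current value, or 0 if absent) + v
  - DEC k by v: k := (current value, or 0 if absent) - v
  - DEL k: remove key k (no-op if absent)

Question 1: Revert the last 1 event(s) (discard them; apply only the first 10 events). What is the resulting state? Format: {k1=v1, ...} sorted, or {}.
Keep first 10 events (discard last 1):
  after event 1 (t=6: DEC baz by 11): {baz=-11}
  after event 2 (t=11: DEL foo): {baz=-11}
  after event 3 (t=16: SET baz = -11): {baz=-11}
  after event 4 (t=22: SET bar = 12): {bar=12, baz=-11}
  after event 5 (t=28: SET baz = 31): {bar=12, baz=31}
  after event 6 (t=34: SET bar = -4): {bar=-4, baz=31}
  after event 7 (t=36: DEC baz by 2): {bar=-4, baz=29}
  after event 8 (t=45: SET foo = 8): {bar=-4, baz=29, foo=8}
  after event 9 (t=54: DEL bar): {baz=29, foo=8}
  after event 10 (t=60: SET bar = 43): {bar=43, baz=29, foo=8}

Answer: {bar=43, baz=29, foo=8}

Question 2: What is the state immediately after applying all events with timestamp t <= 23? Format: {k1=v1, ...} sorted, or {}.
Answer: {bar=12, baz=-11}

Derivation:
Apply events with t <= 23 (4 events):
  after event 1 (t=6: DEC baz by 11): {baz=-11}
  after event 2 (t=11: DEL foo): {baz=-11}
  after event 3 (t=16: SET baz = -11): {baz=-11}
  after event 4 (t=22: SET bar = 12): {bar=12, baz=-11}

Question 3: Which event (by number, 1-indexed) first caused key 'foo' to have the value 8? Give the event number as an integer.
Answer: 8

Derivation:
Looking for first event where foo becomes 8:
  event 8: foo (absent) -> 8  <-- first match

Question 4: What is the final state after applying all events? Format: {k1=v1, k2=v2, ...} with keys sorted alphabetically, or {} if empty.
  after event 1 (t=6: DEC baz by 11): {baz=-11}
  after event 2 (t=11: DEL foo): {baz=-11}
  after event 3 (t=16: SET baz = -11): {baz=-11}
  after event 4 (t=22: SET bar = 12): {bar=12, baz=-11}
  after event 5 (t=28: SET baz = 31): {bar=12, baz=31}
  after event 6 (t=34: SET bar = -4): {bar=-4, baz=31}
  after event 7 (t=36: DEC baz by 2): {bar=-4, baz=29}
  after event 8 (t=45: SET foo = 8): {bar=-4, baz=29, foo=8}
  after event 9 (t=54: DEL bar): {baz=29, foo=8}
  after event 10 (t=60: SET bar = 43): {bar=43, baz=29, foo=8}
  after event 11 (t=70: DEL foo): {bar=43, baz=29}

Answer: {bar=43, baz=29}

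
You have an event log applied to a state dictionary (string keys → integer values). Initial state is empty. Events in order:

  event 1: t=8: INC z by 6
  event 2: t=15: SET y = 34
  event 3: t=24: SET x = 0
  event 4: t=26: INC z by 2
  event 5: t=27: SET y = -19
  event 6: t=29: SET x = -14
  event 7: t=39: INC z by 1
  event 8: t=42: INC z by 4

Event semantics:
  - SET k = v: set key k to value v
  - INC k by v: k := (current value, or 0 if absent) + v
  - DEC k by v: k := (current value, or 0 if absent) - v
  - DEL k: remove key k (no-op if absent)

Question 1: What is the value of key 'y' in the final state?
Answer: -19

Derivation:
Track key 'y' through all 8 events:
  event 1 (t=8: INC z by 6): y unchanged
  event 2 (t=15: SET y = 34): y (absent) -> 34
  event 3 (t=24: SET x = 0): y unchanged
  event 4 (t=26: INC z by 2): y unchanged
  event 5 (t=27: SET y = -19): y 34 -> -19
  event 6 (t=29: SET x = -14): y unchanged
  event 7 (t=39: INC z by 1): y unchanged
  event 8 (t=42: INC z by 4): y unchanged
Final: y = -19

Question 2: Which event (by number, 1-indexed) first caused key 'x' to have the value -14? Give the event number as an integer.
Answer: 6

Derivation:
Looking for first event where x becomes -14:
  event 3: x = 0
  event 4: x = 0
  event 5: x = 0
  event 6: x 0 -> -14  <-- first match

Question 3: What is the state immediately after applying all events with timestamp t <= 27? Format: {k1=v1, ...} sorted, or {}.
Apply events with t <= 27 (5 events):
  after event 1 (t=8: INC z by 6): {z=6}
  after event 2 (t=15: SET y = 34): {y=34, z=6}
  after event 3 (t=24: SET x = 0): {x=0, y=34, z=6}
  after event 4 (t=26: INC z by 2): {x=0, y=34, z=8}
  after event 5 (t=27: SET y = -19): {x=0, y=-19, z=8}

Answer: {x=0, y=-19, z=8}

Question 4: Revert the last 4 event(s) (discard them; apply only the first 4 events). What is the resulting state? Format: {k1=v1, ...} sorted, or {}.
Answer: {x=0, y=34, z=8}

Derivation:
Keep first 4 events (discard last 4):
  after event 1 (t=8: INC z by 6): {z=6}
  after event 2 (t=15: SET y = 34): {y=34, z=6}
  after event 3 (t=24: SET x = 0): {x=0, y=34, z=6}
  after event 4 (t=26: INC z by 2): {x=0, y=34, z=8}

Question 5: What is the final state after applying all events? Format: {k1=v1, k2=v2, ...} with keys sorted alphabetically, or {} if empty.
Answer: {x=-14, y=-19, z=13}

Derivation:
  after event 1 (t=8: INC z by 6): {z=6}
  after event 2 (t=15: SET y = 34): {y=34, z=6}
  after event 3 (t=24: SET x = 0): {x=0, y=34, z=6}
  after event 4 (t=26: INC z by 2): {x=0, y=34, z=8}
  after event 5 (t=27: SET y = -19): {x=0, y=-19, z=8}
  after event 6 (t=29: SET x = -14): {x=-14, y=-19, z=8}
  after event 7 (t=39: INC z by 1): {x=-14, y=-19, z=9}
  after event 8 (t=42: INC z by 4): {x=-14, y=-19, z=13}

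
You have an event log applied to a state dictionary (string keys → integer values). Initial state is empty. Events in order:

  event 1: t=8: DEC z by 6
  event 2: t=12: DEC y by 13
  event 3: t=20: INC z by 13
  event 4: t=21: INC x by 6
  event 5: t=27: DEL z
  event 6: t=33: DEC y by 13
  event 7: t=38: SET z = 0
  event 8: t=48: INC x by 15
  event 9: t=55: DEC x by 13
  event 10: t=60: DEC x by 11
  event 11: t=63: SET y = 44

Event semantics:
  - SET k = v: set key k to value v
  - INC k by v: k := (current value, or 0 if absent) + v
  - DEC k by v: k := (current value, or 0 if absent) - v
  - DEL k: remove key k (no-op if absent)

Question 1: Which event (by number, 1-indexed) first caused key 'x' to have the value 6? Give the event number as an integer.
Looking for first event where x becomes 6:
  event 4: x (absent) -> 6  <-- first match

Answer: 4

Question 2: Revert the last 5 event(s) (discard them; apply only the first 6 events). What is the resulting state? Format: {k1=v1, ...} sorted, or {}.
Answer: {x=6, y=-26}

Derivation:
Keep first 6 events (discard last 5):
  after event 1 (t=8: DEC z by 6): {z=-6}
  after event 2 (t=12: DEC y by 13): {y=-13, z=-6}
  after event 3 (t=20: INC z by 13): {y=-13, z=7}
  after event 4 (t=21: INC x by 6): {x=6, y=-13, z=7}
  after event 5 (t=27: DEL z): {x=6, y=-13}
  after event 6 (t=33: DEC y by 13): {x=6, y=-26}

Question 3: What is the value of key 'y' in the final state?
Track key 'y' through all 11 events:
  event 1 (t=8: DEC z by 6): y unchanged
  event 2 (t=12: DEC y by 13): y (absent) -> -13
  event 3 (t=20: INC z by 13): y unchanged
  event 4 (t=21: INC x by 6): y unchanged
  event 5 (t=27: DEL z): y unchanged
  event 6 (t=33: DEC y by 13): y -13 -> -26
  event 7 (t=38: SET z = 0): y unchanged
  event 8 (t=48: INC x by 15): y unchanged
  event 9 (t=55: DEC x by 13): y unchanged
  event 10 (t=60: DEC x by 11): y unchanged
  event 11 (t=63: SET y = 44): y -26 -> 44
Final: y = 44

Answer: 44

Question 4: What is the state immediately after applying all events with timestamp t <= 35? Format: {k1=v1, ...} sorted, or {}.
Answer: {x=6, y=-26}

Derivation:
Apply events with t <= 35 (6 events):
  after event 1 (t=8: DEC z by 6): {z=-6}
  after event 2 (t=12: DEC y by 13): {y=-13, z=-6}
  after event 3 (t=20: INC z by 13): {y=-13, z=7}
  after event 4 (t=21: INC x by 6): {x=6, y=-13, z=7}
  after event 5 (t=27: DEL z): {x=6, y=-13}
  after event 6 (t=33: DEC y by 13): {x=6, y=-26}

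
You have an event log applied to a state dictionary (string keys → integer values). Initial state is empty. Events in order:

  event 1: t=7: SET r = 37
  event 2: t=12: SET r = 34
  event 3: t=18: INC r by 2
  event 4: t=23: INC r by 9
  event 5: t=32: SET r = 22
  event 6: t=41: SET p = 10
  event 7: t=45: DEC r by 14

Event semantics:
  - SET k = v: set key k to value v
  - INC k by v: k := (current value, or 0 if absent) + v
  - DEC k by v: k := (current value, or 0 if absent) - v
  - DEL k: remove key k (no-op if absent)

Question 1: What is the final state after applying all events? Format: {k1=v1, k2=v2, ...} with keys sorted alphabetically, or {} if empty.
Answer: {p=10, r=8}

Derivation:
  after event 1 (t=7: SET r = 37): {r=37}
  after event 2 (t=12: SET r = 34): {r=34}
  after event 3 (t=18: INC r by 2): {r=36}
  after event 4 (t=23: INC r by 9): {r=45}
  after event 5 (t=32: SET r = 22): {r=22}
  after event 6 (t=41: SET p = 10): {p=10, r=22}
  after event 7 (t=45: DEC r by 14): {p=10, r=8}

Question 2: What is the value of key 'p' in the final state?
Answer: 10

Derivation:
Track key 'p' through all 7 events:
  event 1 (t=7: SET r = 37): p unchanged
  event 2 (t=12: SET r = 34): p unchanged
  event 3 (t=18: INC r by 2): p unchanged
  event 4 (t=23: INC r by 9): p unchanged
  event 5 (t=32: SET r = 22): p unchanged
  event 6 (t=41: SET p = 10): p (absent) -> 10
  event 7 (t=45: DEC r by 14): p unchanged
Final: p = 10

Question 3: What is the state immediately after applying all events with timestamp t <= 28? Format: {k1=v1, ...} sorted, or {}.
Answer: {r=45}

Derivation:
Apply events with t <= 28 (4 events):
  after event 1 (t=7: SET r = 37): {r=37}
  after event 2 (t=12: SET r = 34): {r=34}
  after event 3 (t=18: INC r by 2): {r=36}
  after event 4 (t=23: INC r by 9): {r=45}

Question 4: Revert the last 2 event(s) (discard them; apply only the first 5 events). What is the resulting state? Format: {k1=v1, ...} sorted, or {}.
Answer: {r=22}

Derivation:
Keep first 5 events (discard last 2):
  after event 1 (t=7: SET r = 37): {r=37}
  after event 2 (t=12: SET r = 34): {r=34}
  after event 3 (t=18: INC r by 2): {r=36}
  after event 4 (t=23: INC r by 9): {r=45}
  after event 5 (t=32: SET r = 22): {r=22}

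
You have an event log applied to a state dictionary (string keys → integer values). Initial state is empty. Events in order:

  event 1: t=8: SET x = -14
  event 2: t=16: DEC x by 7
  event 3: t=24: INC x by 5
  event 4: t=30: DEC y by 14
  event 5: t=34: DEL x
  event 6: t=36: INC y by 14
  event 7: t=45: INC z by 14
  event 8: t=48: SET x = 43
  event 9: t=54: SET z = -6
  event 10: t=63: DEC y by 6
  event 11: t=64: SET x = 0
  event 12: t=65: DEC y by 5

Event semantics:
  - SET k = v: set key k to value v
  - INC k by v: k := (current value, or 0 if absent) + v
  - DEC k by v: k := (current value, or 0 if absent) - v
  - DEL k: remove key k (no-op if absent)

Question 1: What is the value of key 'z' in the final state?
Track key 'z' through all 12 events:
  event 1 (t=8: SET x = -14): z unchanged
  event 2 (t=16: DEC x by 7): z unchanged
  event 3 (t=24: INC x by 5): z unchanged
  event 4 (t=30: DEC y by 14): z unchanged
  event 5 (t=34: DEL x): z unchanged
  event 6 (t=36: INC y by 14): z unchanged
  event 7 (t=45: INC z by 14): z (absent) -> 14
  event 8 (t=48: SET x = 43): z unchanged
  event 9 (t=54: SET z = -6): z 14 -> -6
  event 10 (t=63: DEC y by 6): z unchanged
  event 11 (t=64: SET x = 0): z unchanged
  event 12 (t=65: DEC y by 5): z unchanged
Final: z = -6

Answer: -6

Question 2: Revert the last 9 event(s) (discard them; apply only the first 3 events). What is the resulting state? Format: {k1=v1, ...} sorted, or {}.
Answer: {x=-16}

Derivation:
Keep first 3 events (discard last 9):
  after event 1 (t=8: SET x = -14): {x=-14}
  after event 2 (t=16: DEC x by 7): {x=-21}
  after event 3 (t=24: INC x by 5): {x=-16}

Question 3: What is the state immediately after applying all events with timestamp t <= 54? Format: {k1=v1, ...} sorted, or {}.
Answer: {x=43, y=0, z=-6}

Derivation:
Apply events with t <= 54 (9 events):
  after event 1 (t=8: SET x = -14): {x=-14}
  after event 2 (t=16: DEC x by 7): {x=-21}
  after event 3 (t=24: INC x by 5): {x=-16}
  after event 4 (t=30: DEC y by 14): {x=-16, y=-14}
  after event 5 (t=34: DEL x): {y=-14}
  after event 6 (t=36: INC y by 14): {y=0}
  after event 7 (t=45: INC z by 14): {y=0, z=14}
  after event 8 (t=48: SET x = 43): {x=43, y=0, z=14}
  after event 9 (t=54: SET z = -6): {x=43, y=0, z=-6}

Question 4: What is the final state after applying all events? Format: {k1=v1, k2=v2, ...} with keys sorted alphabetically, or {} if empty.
Answer: {x=0, y=-11, z=-6}

Derivation:
  after event 1 (t=8: SET x = -14): {x=-14}
  after event 2 (t=16: DEC x by 7): {x=-21}
  after event 3 (t=24: INC x by 5): {x=-16}
  after event 4 (t=30: DEC y by 14): {x=-16, y=-14}
  after event 5 (t=34: DEL x): {y=-14}
  after event 6 (t=36: INC y by 14): {y=0}
  after event 7 (t=45: INC z by 14): {y=0, z=14}
  after event 8 (t=48: SET x = 43): {x=43, y=0, z=14}
  after event 9 (t=54: SET z = -6): {x=43, y=0, z=-6}
  after event 10 (t=63: DEC y by 6): {x=43, y=-6, z=-6}
  after event 11 (t=64: SET x = 0): {x=0, y=-6, z=-6}
  after event 12 (t=65: DEC y by 5): {x=0, y=-11, z=-6}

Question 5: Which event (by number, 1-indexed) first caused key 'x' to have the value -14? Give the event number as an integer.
Looking for first event where x becomes -14:
  event 1: x (absent) -> -14  <-- first match

Answer: 1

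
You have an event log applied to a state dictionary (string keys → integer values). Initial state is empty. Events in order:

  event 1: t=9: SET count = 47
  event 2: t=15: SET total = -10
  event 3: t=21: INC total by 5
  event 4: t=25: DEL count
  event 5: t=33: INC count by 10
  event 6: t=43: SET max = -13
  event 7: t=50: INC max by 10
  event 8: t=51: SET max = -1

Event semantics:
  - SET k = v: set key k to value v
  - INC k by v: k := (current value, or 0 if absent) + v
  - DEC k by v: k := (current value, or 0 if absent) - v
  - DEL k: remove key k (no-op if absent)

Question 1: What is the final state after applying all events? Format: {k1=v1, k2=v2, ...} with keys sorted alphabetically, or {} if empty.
Answer: {count=10, max=-1, total=-5}

Derivation:
  after event 1 (t=9: SET count = 47): {count=47}
  after event 2 (t=15: SET total = -10): {count=47, total=-10}
  after event 3 (t=21: INC total by 5): {count=47, total=-5}
  after event 4 (t=25: DEL count): {total=-5}
  after event 5 (t=33: INC count by 10): {count=10, total=-5}
  after event 6 (t=43: SET max = -13): {count=10, max=-13, total=-5}
  after event 7 (t=50: INC max by 10): {count=10, max=-3, total=-5}
  after event 8 (t=51: SET max = -1): {count=10, max=-1, total=-5}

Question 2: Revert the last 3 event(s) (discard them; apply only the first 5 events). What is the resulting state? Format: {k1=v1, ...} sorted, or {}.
Answer: {count=10, total=-5}

Derivation:
Keep first 5 events (discard last 3):
  after event 1 (t=9: SET count = 47): {count=47}
  after event 2 (t=15: SET total = -10): {count=47, total=-10}
  after event 3 (t=21: INC total by 5): {count=47, total=-5}
  after event 4 (t=25: DEL count): {total=-5}
  after event 5 (t=33: INC count by 10): {count=10, total=-5}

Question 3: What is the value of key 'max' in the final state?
Track key 'max' through all 8 events:
  event 1 (t=9: SET count = 47): max unchanged
  event 2 (t=15: SET total = -10): max unchanged
  event 3 (t=21: INC total by 5): max unchanged
  event 4 (t=25: DEL count): max unchanged
  event 5 (t=33: INC count by 10): max unchanged
  event 6 (t=43: SET max = -13): max (absent) -> -13
  event 7 (t=50: INC max by 10): max -13 -> -3
  event 8 (t=51: SET max = -1): max -3 -> -1
Final: max = -1

Answer: -1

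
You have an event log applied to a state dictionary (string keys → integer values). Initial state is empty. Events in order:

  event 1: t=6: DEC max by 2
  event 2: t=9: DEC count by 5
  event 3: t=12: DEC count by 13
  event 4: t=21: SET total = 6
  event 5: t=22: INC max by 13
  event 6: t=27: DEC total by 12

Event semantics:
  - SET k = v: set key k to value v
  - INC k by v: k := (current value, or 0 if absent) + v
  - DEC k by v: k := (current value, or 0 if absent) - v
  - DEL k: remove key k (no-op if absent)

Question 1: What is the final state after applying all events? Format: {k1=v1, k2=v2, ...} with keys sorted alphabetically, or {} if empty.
Answer: {count=-18, max=11, total=-6}

Derivation:
  after event 1 (t=6: DEC max by 2): {max=-2}
  after event 2 (t=9: DEC count by 5): {count=-5, max=-2}
  after event 3 (t=12: DEC count by 13): {count=-18, max=-2}
  after event 4 (t=21: SET total = 6): {count=-18, max=-2, total=6}
  after event 5 (t=22: INC max by 13): {count=-18, max=11, total=6}
  after event 6 (t=27: DEC total by 12): {count=-18, max=11, total=-6}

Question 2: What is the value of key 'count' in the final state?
Track key 'count' through all 6 events:
  event 1 (t=6: DEC max by 2): count unchanged
  event 2 (t=9: DEC count by 5): count (absent) -> -5
  event 3 (t=12: DEC count by 13): count -5 -> -18
  event 4 (t=21: SET total = 6): count unchanged
  event 5 (t=22: INC max by 13): count unchanged
  event 6 (t=27: DEC total by 12): count unchanged
Final: count = -18

Answer: -18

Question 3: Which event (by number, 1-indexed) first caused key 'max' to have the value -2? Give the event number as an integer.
Answer: 1

Derivation:
Looking for first event where max becomes -2:
  event 1: max (absent) -> -2  <-- first match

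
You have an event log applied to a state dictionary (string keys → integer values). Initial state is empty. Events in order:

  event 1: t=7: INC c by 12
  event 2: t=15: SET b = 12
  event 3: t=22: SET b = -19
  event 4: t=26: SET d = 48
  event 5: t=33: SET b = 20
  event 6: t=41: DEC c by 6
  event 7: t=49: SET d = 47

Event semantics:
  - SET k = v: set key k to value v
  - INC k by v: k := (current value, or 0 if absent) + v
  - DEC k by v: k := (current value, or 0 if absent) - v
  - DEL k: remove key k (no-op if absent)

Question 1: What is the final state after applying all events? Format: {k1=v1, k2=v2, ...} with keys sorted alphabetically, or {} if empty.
Answer: {b=20, c=6, d=47}

Derivation:
  after event 1 (t=7: INC c by 12): {c=12}
  after event 2 (t=15: SET b = 12): {b=12, c=12}
  after event 3 (t=22: SET b = -19): {b=-19, c=12}
  after event 4 (t=26: SET d = 48): {b=-19, c=12, d=48}
  after event 5 (t=33: SET b = 20): {b=20, c=12, d=48}
  after event 6 (t=41: DEC c by 6): {b=20, c=6, d=48}
  after event 7 (t=49: SET d = 47): {b=20, c=6, d=47}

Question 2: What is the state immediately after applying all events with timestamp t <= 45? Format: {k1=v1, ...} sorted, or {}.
Answer: {b=20, c=6, d=48}

Derivation:
Apply events with t <= 45 (6 events):
  after event 1 (t=7: INC c by 12): {c=12}
  after event 2 (t=15: SET b = 12): {b=12, c=12}
  after event 3 (t=22: SET b = -19): {b=-19, c=12}
  after event 4 (t=26: SET d = 48): {b=-19, c=12, d=48}
  after event 5 (t=33: SET b = 20): {b=20, c=12, d=48}
  after event 6 (t=41: DEC c by 6): {b=20, c=6, d=48}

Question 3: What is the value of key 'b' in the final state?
Answer: 20

Derivation:
Track key 'b' through all 7 events:
  event 1 (t=7: INC c by 12): b unchanged
  event 2 (t=15: SET b = 12): b (absent) -> 12
  event 3 (t=22: SET b = -19): b 12 -> -19
  event 4 (t=26: SET d = 48): b unchanged
  event 5 (t=33: SET b = 20): b -19 -> 20
  event 6 (t=41: DEC c by 6): b unchanged
  event 7 (t=49: SET d = 47): b unchanged
Final: b = 20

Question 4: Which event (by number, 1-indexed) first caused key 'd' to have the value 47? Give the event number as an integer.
Looking for first event where d becomes 47:
  event 4: d = 48
  event 5: d = 48
  event 6: d = 48
  event 7: d 48 -> 47  <-- first match

Answer: 7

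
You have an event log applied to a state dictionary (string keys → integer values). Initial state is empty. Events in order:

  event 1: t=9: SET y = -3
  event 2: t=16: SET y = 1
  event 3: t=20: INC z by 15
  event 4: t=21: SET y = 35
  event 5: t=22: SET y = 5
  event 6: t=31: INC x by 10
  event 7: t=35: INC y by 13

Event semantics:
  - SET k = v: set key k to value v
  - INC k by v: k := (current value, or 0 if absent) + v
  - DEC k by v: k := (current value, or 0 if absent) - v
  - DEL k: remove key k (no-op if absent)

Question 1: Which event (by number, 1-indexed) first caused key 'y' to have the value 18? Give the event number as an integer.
Looking for first event where y becomes 18:
  event 1: y = -3
  event 2: y = 1
  event 3: y = 1
  event 4: y = 35
  event 5: y = 5
  event 6: y = 5
  event 7: y 5 -> 18  <-- first match

Answer: 7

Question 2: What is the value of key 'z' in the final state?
Answer: 15

Derivation:
Track key 'z' through all 7 events:
  event 1 (t=9: SET y = -3): z unchanged
  event 2 (t=16: SET y = 1): z unchanged
  event 3 (t=20: INC z by 15): z (absent) -> 15
  event 4 (t=21: SET y = 35): z unchanged
  event 5 (t=22: SET y = 5): z unchanged
  event 6 (t=31: INC x by 10): z unchanged
  event 7 (t=35: INC y by 13): z unchanged
Final: z = 15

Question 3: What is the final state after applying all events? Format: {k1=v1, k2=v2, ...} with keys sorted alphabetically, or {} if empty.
Answer: {x=10, y=18, z=15}

Derivation:
  after event 1 (t=9: SET y = -3): {y=-3}
  after event 2 (t=16: SET y = 1): {y=1}
  after event 3 (t=20: INC z by 15): {y=1, z=15}
  after event 4 (t=21: SET y = 35): {y=35, z=15}
  after event 5 (t=22: SET y = 5): {y=5, z=15}
  after event 6 (t=31: INC x by 10): {x=10, y=5, z=15}
  after event 7 (t=35: INC y by 13): {x=10, y=18, z=15}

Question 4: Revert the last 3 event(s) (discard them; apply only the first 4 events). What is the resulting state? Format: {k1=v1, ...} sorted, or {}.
Keep first 4 events (discard last 3):
  after event 1 (t=9: SET y = -3): {y=-3}
  after event 2 (t=16: SET y = 1): {y=1}
  after event 3 (t=20: INC z by 15): {y=1, z=15}
  after event 4 (t=21: SET y = 35): {y=35, z=15}

Answer: {y=35, z=15}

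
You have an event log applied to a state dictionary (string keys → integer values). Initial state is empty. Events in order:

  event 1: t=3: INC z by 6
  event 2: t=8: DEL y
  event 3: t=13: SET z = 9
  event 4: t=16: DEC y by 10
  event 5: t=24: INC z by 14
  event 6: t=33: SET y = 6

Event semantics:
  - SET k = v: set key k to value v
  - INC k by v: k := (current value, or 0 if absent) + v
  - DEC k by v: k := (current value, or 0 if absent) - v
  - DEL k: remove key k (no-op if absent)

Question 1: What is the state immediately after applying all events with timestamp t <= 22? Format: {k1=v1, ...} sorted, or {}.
Answer: {y=-10, z=9}

Derivation:
Apply events with t <= 22 (4 events):
  after event 1 (t=3: INC z by 6): {z=6}
  after event 2 (t=8: DEL y): {z=6}
  after event 3 (t=13: SET z = 9): {z=9}
  after event 4 (t=16: DEC y by 10): {y=-10, z=9}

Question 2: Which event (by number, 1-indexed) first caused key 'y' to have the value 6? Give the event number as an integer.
Looking for first event where y becomes 6:
  event 4: y = -10
  event 5: y = -10
  event 6: y -10 -> 6  <-- first match

Answer: 6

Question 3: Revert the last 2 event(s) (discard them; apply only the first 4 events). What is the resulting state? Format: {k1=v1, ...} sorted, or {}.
Answer: {y=-10, z=9}

Derivation:
Keep first 4 events (discard last 2):
  after event 1 (t=3: INC z by 6): {z=6}
  after event 2 (t=8: DEL y): {z=6}
  after event 3 (t=13: SET z = 9): {z=9}
  after event 4 (t=16: DEC y by 10): {y=-10, z=9}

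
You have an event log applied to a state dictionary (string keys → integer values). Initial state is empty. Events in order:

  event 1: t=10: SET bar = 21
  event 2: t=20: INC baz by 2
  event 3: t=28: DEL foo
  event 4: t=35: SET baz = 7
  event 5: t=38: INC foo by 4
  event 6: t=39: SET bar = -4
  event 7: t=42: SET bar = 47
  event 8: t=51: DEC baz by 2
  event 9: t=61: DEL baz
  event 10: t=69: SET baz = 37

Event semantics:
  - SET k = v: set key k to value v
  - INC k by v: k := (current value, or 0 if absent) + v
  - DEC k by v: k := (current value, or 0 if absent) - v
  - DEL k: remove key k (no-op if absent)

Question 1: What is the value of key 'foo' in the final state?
Track key 'foo' through all 10 events:
  event 1 (t=10: SET bar = 21): foo unchanged
  event 2 (t=20: INC baz by 2): foo unchanged
  event 3 (t=28: DEL foo): foo (absent) -> (absent)
  event 4 (t=35: SET baz = 7): foo unchanged
  event 5 (t=38: INC foo by 4): foo (absent) -> 4
  event 6 (t=39: SET bar = -4): foo unchanged
  event 7 (t=42: SET bar = 47): foo unchanged
  event 8 (t=51: DEC baz by 2): foo unchanged
  event 9 (t=61: DEL baz): foo unchanged
  event 10 (t=69: SET baz = 37): foo unchanged
Final: foo = 4

Answer: 4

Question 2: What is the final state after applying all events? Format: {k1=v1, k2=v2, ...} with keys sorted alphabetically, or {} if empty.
Answer: {bar=47, baz=37, foo=4}

Derivation:
  after event 1 (t=10: SET bar = 21): {bar=21}
  after event 2 (t=20: INC baz by 2): {bar=21, baz=2}
  after event 3 (t=28: DEL foo): {bar=21, baz=2}
  after event 4 (t=35: SET baz = 7): {bar=21, baz=7}
  after event 5 (t=38: INC foo by 4): {bar=21, baz=7, foo=4}
  after event 6 (t=39: SET bar = -4): {bar=-4, baz=7, foo=4}
  after event 7 (t=42: SET bar = 47): {bar=47, baz=7, foo=4}
  after event 8 (t=51: DEC baz by 2): {bar=47, baz=5, foo=4}
  after event 9 (t=61: DEL baz): {bar=47, foo=4}
  after event 10 (t=69: SET baz = 37): {bar=47, baz=37, foo=4}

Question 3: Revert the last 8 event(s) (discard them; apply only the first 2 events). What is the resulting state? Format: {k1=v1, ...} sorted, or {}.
Keep first 2 events (discard last 8):
  after event 1 (t=10: SET bar = 21): {bar=21}
  after event 2 (t=20: INC baz by 2): {bar=21, baz=2}

Answer: {bar=21, baz=2}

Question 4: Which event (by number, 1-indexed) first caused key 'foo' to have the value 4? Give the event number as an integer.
Answer: 5

Derivation:
Looking for first event where foo becomes 4:
  event 5: foo (absent) -> 4  <-- first match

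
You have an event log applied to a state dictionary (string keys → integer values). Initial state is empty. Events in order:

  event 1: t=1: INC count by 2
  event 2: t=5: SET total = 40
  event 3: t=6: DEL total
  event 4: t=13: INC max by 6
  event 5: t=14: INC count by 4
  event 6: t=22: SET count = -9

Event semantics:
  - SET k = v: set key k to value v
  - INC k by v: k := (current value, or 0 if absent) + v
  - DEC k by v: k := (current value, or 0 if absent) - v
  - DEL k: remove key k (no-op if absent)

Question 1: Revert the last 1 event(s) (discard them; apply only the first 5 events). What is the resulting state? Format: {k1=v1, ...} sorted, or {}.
Keep first 5 events (discard last 1):
  after event 1 (t=1: INC count by 2): {count=2}
  after event 2 (t=5: SET total = 40): {count=2, total=40}
  after event 3 (t=6: DEL total): {count=2}
  after event 4 (t=13: INC max by 6): {count=2, max=6}
  after event 5 (t=14: INC count by 4): {count=6, max=6}

Answer: {count=6, max=6}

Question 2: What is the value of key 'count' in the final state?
Track key 'count' through all 6 events:
  event 1 (t=1: INC count by 2): count (absent) -> 2
  event 2 (t=5: SET total = 40): count unchanged
  event 3 (t=6: DEL total): count unchanged
  event 4 (t=13: INC max by 6): count unchanged
  event 5 (t=14: INC count by 4): count 2 -> 6
  event 6 (t=22: SET count = -9): count 6 -> -9
Final: count = -9

Answer: -9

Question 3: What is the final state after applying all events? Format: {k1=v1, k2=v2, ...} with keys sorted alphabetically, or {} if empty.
  after event 1 (t=1: INC count by 2): {count=2}
  after event 2 (t=5: SET total = 40): {count=2, total=40}
  after event 3 (t=6: DEL total): {count=2}
  after event 4 (t=13: INC max by 6): {count=2, max=6}
  after event 5 (t=14: INC count by 4): {count=6, max=6}
  after event 6 (t=22: SET count = -9): {count=-9, max=6}

Answer: {count=-9, max=6}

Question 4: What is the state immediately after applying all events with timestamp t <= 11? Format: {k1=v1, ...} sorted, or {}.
Answer: {count=2}

Derivation:
Apply events with t <= 11 (3 events):
  after event 1 (t=1: INC count by 2): {count=2}
  after event 2 (t=5: SET total = 40): {count=2, total=40}
  after event 3 (t=6: DEL total): {count=2}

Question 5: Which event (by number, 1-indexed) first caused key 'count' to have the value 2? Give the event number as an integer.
Answer: 1

Derivation:
Looking for first event where count becomes 2:
  event 1: count (absent) -> 2  <-- first match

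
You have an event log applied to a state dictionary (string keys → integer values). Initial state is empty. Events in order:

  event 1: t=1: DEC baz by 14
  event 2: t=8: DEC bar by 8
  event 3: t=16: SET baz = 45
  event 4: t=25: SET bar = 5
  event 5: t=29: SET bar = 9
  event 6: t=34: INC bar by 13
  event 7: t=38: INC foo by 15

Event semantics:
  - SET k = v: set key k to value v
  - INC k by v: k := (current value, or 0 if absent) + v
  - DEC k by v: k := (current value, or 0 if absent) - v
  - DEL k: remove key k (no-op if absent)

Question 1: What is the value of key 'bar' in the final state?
Answer: 22

Derivation:
Track key 'bar' through all 7 events:
  event 1 (t=1: DEC baz by 14): bar unchanged
  event 2 (t=8: DEC bar by 8): bar (absent) -> -8
  event 3 (t=16: SET baz = 45): bar unchanged
  event 4 (t=25: SET bar = 5): bar -8 -> 5
  event 5 (t=29: SET bar = 9): bar 5 -> 9
  event 6 (t=34: INC bar by 13): bar 9 -> 22
  event 7 (t=38: INC foo by 15): bar unchanged
Final: bar = 22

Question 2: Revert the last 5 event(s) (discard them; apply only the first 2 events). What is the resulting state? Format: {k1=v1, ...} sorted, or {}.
Keep first 2 events (discard last 5):
  after event 1 (t=1: DEC baz by 14): {baz=-14}
  after event 2 (t=8: DEC bar by 8): {bar=-8, baz=-14}

Answer: {bar=-8, baz=-14}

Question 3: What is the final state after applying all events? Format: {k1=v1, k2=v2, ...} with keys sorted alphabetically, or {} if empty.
  after event 1 (t=1: DEC baz by 14): {baz=-14}
  after event 2 (t=8: DEC bar by 8): {bar=-8, baz=-14}
  after event 3 (t=16: SET baz = 45): {bar=-8, baz=45}
  after event 4 (t=25: SET bar = 5): {bar=5, baz=45}
  after event 5 (t=29: SET bar = 9): {bar=9, baz=45}
  after event 6 (t=34: INC bar by 13): {bar=22, baz=45}
  after event 7 (t=38: INC foo by 15): {bar=22, baz=45, foo=15}

Answer: {bar=22, baz=45, foo=15}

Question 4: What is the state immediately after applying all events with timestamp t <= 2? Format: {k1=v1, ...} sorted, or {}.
Answer: {baz=-14}

Derivation:
Apply events with t <= 2 (1 events):
  after event 1 (t=1: DEC baz by 14): {baz=-14}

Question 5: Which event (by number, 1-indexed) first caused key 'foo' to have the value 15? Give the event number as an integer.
Answer: 7

Derivation:
Looking for first event where foo becomes 15:
  event 7: foo (absent) -> 15  <-- first match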